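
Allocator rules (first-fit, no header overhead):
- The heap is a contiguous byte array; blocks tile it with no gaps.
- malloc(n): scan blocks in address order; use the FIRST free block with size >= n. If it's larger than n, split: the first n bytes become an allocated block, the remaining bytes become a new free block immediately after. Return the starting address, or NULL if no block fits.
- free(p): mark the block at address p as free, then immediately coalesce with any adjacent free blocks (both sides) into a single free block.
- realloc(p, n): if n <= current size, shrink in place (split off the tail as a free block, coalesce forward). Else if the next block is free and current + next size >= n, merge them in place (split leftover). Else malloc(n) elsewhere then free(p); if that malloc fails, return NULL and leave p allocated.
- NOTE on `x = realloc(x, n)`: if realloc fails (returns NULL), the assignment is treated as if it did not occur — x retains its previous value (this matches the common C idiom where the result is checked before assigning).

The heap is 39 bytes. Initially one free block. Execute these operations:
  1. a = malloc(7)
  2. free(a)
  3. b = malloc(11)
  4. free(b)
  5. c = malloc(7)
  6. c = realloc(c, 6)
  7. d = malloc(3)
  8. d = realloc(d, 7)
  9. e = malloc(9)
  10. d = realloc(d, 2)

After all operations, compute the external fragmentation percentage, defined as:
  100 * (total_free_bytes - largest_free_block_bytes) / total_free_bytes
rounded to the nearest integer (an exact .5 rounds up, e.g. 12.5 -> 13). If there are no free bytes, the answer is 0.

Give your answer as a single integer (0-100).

Op 1: a = malloc(7) -> a = 0; heap: [0-6 ALLOC][7-38 FREE]
Op 2: free(a) -> (freed a); heap: [0-38 FREE]
Op 3: b = malloc(11) -> b = 0; heap: [0-10 ALLOC][11-38 FREE]
Op 4: free(b) -> (freed b); heap: [0-38 FREE]
Op 5: c = malloc(7) -> c = 0; heap: [0-6 ALLOC][7-38 FREE]
Op 6: c = realloc(c, 6) -> c = 0; heap: [0-5 ALLOC][6-38 FREE]
Op 7: d = malloc(3) -> d = 6; heap: [0-5 ALLOC][6-8 ALLOC][9-38 FREE]
Op 8: d = realloc(d, 7) -> d = 6; heap: [0-5 ALLOC][6-12 ALLOC][13-38 FREE]
Op 9: e = malloc(9) -> e = 13; heap: [0-5 ALLOC][6-12 ALLOC][13-21 ALLOC][22-38 FREE]
Op 10: d = realloc(d, 2) -> d = 6; heap: [0-5 ALLOC][6-7 ALLOC][8-12 FREE][13-21 ALLOC][22-38 FREE]
Free blocks: [5 17] total_free=22 largest=17 -> 100*(22-17)/22 = 500/22 ≈ 22.727 -> rounds to 23

Answer: 23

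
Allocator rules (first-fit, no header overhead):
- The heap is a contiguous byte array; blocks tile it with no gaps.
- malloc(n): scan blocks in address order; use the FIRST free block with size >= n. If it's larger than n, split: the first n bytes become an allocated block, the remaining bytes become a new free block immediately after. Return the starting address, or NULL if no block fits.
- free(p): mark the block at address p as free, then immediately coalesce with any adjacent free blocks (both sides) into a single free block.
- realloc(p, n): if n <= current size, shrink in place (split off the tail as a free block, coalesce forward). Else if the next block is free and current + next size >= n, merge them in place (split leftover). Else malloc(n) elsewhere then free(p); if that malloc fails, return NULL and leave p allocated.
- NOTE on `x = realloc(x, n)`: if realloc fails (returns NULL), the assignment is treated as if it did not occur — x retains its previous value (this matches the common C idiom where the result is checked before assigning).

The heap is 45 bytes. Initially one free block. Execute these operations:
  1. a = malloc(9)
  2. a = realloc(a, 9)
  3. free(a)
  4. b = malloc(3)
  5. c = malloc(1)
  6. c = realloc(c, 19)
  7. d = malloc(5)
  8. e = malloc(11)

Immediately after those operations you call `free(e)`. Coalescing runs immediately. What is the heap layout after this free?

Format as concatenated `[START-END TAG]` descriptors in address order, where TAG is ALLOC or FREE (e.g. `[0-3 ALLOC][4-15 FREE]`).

Answer: [0-2 ALLOC][3-21 ALLOC][22-26 ALLOC][27-44 FREE]

Derivation:
Op 1: a = malloc(9) -> a = 0; heap: [0-8 ALLOC][9-44 FREE]
Op 2: a = realloc(a, 9) -> a = 0; heap: [0-8 ALLOC][9-44 FREE]
Op 3: free(a) -> (freed a); heap: [0-44 FREE]
Op 4: b = malloc(3) -> b = 0; heap: [0-2 ALLOC][3-44 FREE]
Op 5: c = malloc(1) -> c = 3; heap: [0-2 ALLOC][3-3 ALLOC][4-44 FREE]
Op 6: c = realloc(c, 19) -> c = 3; heap: [0-2 ALLOC][3-21 ALLOC][22-44 FREE]
Op 7: d = malloc(5) -> d = 22; heap: [0-2 ALLOC][3-21 ALLOC][22-26 ALLOC][27-44 FREE]
Op 8: e = malloc(11) -> e = 27; heap: [0-2 ALLOC][3-21 ALLOC][22-26 ALLOC][27-37 ALLOC][38-44 FREE]
free(e): e = 27 -> block [27-37 ALLOC]; mark free, coalesce with adjacent free neighbors -> [0-2 ALLOC][3-21 ALLOC][22-26 ALLOC][27-44 FREE]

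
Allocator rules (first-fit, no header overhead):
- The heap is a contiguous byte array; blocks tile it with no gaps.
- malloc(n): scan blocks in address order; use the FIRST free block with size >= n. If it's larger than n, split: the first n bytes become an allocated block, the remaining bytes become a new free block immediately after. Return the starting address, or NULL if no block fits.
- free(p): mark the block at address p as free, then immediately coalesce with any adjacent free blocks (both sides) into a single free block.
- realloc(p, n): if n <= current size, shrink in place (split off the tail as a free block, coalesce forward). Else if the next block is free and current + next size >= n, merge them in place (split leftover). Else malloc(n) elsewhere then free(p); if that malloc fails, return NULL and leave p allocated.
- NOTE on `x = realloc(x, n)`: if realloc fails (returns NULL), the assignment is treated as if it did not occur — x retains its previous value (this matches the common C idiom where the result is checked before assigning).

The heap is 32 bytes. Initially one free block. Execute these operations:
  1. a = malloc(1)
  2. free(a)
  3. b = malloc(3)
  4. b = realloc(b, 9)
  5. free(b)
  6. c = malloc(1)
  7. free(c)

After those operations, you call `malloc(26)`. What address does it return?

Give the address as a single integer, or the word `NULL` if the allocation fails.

Op 1: a = malloc(1) -> a = 0; heap: [0-0 ALLOC][1-31 FREE]
Op 2: free(a) -> (freed a); heap: [0-31 FREE]
Op 3: b = malloc(3) -> b = 0; heap: [0-2 ALLOC][3-31 FREE]
Op 4: b = realloc(b, 9) -> b = 0; heap: [0-8 ALLOC][9-31 FREE]
Op 5: free(b) -> (freed b); heap: [0-31 FREE]
Op 6: c = malloc(1) -> c = 0; heap: [0-0 ALLOC][1-31 FREE]
Op 7: free(c) -> (freed c); heap: [0-31 FREE]
malloc(26): first-fit scan over [0-31 FREE] -> 0

Answer: 0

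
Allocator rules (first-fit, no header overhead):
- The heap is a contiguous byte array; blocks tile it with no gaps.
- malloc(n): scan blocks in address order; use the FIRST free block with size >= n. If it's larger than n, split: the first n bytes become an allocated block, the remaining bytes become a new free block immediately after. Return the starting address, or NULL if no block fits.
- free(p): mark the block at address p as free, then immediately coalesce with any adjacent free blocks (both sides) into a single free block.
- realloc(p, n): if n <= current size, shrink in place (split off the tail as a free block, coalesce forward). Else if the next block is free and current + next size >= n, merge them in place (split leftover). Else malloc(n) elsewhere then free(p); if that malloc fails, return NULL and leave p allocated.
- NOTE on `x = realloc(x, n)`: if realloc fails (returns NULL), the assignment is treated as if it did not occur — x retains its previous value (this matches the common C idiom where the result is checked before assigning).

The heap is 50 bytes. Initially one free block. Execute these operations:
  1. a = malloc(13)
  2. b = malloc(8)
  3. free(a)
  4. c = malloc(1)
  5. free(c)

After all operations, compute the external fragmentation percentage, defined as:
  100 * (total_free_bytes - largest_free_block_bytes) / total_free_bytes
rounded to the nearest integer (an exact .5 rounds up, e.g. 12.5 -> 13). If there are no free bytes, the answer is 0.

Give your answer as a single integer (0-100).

Op 1: a = malloc(13) -> a = 0; heap: [0-12 ALLOC][13-49 FREE]
Op 2: b = malloc(8) -> b = 13; heap: [0-12 ALLOC][13-20 ALLOC][21-49 FREE]
Op 3: free(a) -> (freed a); heap: [0-12 FREE][13-20 ALLOC][21-49 FREE]
Op 4: c = malloc(1) -> c = 0; heap: [0-0 ALLOC][1-12 FREE][13-20 ALLOC][21-49 FREE]
Op 5: free(c) -> (freed c); heap: [0-12 FREE][13-20 ALLOC][21-49 FREE]
Free blocks: [13 29] total_free=42 largest=29 -> 100*(42-29)/42 = 1300/42 ≈ 30.952 -> rounds to 31

Answer: 31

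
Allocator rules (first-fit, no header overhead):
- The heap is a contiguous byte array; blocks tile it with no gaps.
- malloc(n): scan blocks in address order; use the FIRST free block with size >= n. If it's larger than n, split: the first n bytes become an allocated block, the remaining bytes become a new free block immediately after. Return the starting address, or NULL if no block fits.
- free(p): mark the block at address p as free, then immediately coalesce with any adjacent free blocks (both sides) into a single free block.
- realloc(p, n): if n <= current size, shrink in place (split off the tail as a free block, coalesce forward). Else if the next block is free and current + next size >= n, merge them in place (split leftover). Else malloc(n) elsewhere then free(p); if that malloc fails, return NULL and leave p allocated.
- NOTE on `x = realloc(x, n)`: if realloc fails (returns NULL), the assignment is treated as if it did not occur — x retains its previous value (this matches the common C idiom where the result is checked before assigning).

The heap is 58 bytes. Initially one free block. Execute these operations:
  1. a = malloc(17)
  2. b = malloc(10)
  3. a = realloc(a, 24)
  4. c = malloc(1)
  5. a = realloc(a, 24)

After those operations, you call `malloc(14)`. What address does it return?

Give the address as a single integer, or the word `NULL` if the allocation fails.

Op 1: a = malloc(17) -> a = 0; heap: [0-16 ALLOC][17-57 FREE]
Op 2: b = malloc(10) -> b = 17; heap: [0-16 ALLOC][17-26 ALLOC][27-57 FREE]
Op 3: a = realloc(a, 24) -> a = 27; heap: [0-16 FREE][17-26 ALLOC][27-50 ALLOC][51-57 FREE]
Op 4: c = malloc(1) -> c = 0; heap: [0-0 ALLOC][1-16 FREE][17-26 ALLOC][27-50 ALLOC][51-57 FREE]
Op 5: a = realloc(a, 24) -> a = 27; heap: [0-0 ALLOC][1-16 FREE][17-26 ALLOC][27-50 ALLOC][51-57 FREE]
malloc(14): first-fit scan over [0-0 ALLOC][1-16 FREE][17-26 ALLOC][27-50 ALLOC][51-57 FREE] -> 1

Answer: 1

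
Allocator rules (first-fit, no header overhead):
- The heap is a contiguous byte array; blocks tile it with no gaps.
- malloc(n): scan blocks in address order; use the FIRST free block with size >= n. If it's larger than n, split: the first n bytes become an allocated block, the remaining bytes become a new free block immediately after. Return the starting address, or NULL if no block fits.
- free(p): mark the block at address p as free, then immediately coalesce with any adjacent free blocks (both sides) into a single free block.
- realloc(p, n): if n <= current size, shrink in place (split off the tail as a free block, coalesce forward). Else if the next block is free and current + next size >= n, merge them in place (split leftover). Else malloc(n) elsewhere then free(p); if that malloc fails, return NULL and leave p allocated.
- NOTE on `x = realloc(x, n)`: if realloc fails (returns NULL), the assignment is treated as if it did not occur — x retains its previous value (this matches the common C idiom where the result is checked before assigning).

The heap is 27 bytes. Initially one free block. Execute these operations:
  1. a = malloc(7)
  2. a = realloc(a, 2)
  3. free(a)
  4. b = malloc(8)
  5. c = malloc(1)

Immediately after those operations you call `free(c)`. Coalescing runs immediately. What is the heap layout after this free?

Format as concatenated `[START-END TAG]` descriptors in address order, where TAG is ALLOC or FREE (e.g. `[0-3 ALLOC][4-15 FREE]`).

Answer: [0-7 ALLOC][8-26 FREE]

Derivation:
Op 1: a = malloc(7) -> a = 0; heap: [0-6 ALLOC][7-26 FREE]
Op 2: a = realloc(a, 2) -> a = 0; heap: [0-1 ALLOC][2-26 FREE]
Op 3: free(a) -> (freed a); heap: [0-26 FREE]
Op 4: b = malloc(8) -> b = 0; heap: [0-7 ALLOC][8-26 FREE]
Op 5: c = malloc(1) -> c = 8; heap: [0-7 ALLOC][8-8 ALLOC][9-26 FREE]
free(c): c = 8 -> block [8-8 ALLOC]; mark free, coalesce with adjacent free neighbors -> [0-7 ALLOC][8-26 FREE]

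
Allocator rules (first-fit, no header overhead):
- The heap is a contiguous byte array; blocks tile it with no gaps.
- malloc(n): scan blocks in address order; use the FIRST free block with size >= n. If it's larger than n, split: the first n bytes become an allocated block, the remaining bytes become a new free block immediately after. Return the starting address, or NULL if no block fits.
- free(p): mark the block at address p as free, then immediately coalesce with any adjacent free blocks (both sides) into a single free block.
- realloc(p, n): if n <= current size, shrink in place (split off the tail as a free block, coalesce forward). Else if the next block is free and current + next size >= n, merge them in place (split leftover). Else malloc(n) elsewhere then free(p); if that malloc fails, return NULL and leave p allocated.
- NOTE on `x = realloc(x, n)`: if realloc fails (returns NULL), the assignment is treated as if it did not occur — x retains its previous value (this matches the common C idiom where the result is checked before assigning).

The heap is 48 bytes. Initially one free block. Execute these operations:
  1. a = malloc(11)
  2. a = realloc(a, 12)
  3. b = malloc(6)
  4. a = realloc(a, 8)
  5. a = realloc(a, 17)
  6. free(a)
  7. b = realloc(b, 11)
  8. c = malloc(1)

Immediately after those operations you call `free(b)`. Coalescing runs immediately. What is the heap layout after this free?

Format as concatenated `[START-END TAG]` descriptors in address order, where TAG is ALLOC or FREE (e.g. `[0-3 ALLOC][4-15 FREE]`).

Op 1: a = malloc(11) -> a = 0; heap: [0-10 ALLOC][11-47 FREE]
Op 2: a = realloc(a, 12) -> a = 0; heap: [0-11 ALLOC][12-47 FREE]
Op 3: b = malloc(6) -> b = 12; heap: [0-11 ALLOC][12-17 ALLOC][18-47 FREE]
Op 4: a = realloc(a, 8) -> a = 0; heap: [0-7 ALLOC][8-11 FREE][12-17 ALLOC][18-47 FREE]
Op 5: a = realloc(a, 17) -> a = 18; heap: [0-11 FREE][12-17 ALLOC][18-34 ALLOC][35-47 FREE]
Op 6: free(a) -> (freed a); heap: [0-11 FREE][12-17 ALLOC][18-47 FREE]
Op 7: b = realloc(b, 11) -> b = 12; heap: [0-11 FREE][12-22 ALLOC][23-47 FREE]
Op 8: c = malloc(1) -> c = 0; heap: [0-0 ALLOC][1-11 FREE][12-22 ALLOC][23-47 FREE]
free(b): b = 12 -> block [12-22 ALLOC]; mark free, coalesce with adjacent free neighbors -> [0-0 ALLOC][1-47 FREE]

Answer: [0-0 ALLOC][1-47 FREE]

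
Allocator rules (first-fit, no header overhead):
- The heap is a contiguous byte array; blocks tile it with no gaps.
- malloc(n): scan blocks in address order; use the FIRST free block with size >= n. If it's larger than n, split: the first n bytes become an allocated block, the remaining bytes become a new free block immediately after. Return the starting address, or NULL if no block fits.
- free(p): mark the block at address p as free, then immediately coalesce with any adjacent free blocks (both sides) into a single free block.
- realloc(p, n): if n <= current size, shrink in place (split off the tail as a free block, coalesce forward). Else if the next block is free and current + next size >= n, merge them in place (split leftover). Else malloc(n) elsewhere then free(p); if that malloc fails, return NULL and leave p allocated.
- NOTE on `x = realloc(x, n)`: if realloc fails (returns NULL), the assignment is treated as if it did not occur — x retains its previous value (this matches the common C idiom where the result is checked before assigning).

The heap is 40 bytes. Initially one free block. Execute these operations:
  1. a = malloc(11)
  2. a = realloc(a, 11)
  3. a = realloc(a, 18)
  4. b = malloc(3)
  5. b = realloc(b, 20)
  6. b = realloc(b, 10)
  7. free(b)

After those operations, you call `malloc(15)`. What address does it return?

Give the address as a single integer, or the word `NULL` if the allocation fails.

Op 1: a = malloc(11) -> a = 0; heap: [0-10 ALLOC][11-39 FREE]
Op 2: a = realloc(a, 11) -> a = 0; heap: [0-10 ALLOC][11-39 FREE]
Op 3: a = realloc(a, 18) -> a = 0; heap: [0-17 ALLOC][18-39 FREE]
Op 4: b = malloc(3) -> b = 18; heap: [0-17 ALLOC][18-20 ALLOC][21-39 FREE]
Op 5: b = realloc(b, 20) -> b = 18; heap: [0-17 ALLOC][18-37 ALLOC][38-39 FREE]
Op 6: b = realloc(b, 10) -> b = 18; heap: [0-17 ALLOC][18-27 ALLOC][28-39 FREE]
Op 7: free(b) -> (freed b); heap: [0-17 ALLOC][18-39 FREE]
malloc(15): first-fit scan over [0-17 ALLOC][18-39 FREE] -> 18

Answer: 18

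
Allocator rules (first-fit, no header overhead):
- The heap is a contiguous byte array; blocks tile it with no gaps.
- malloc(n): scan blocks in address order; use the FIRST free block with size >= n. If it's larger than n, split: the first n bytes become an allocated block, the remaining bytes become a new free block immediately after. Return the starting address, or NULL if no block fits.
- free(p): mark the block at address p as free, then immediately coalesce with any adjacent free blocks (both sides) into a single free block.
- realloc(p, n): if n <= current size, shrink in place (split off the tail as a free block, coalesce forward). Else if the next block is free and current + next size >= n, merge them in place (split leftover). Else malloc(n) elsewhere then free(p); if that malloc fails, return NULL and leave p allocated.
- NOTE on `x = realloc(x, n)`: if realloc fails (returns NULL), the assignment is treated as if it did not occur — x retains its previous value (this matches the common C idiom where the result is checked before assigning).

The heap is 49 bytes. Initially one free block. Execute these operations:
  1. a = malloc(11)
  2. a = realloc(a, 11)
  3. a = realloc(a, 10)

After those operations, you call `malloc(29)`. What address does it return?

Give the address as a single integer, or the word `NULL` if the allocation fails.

Op 1: a = malloc(11) -> a = 0; heap: [0-10 ALLOC][11-48 FREE]
Op 2: a = realloc(a, 11) -> a = 0; heap: [0-10 ALLOC][11-48 FREE]
Op 3: a = realloc(a, 10) -> a = 0; heap: [0-9 ALLOC][10-48 FREE]
malloc(29): first-fit scan over [0-9 ALLOC][10-48 FREE] -> 10

Answer: 10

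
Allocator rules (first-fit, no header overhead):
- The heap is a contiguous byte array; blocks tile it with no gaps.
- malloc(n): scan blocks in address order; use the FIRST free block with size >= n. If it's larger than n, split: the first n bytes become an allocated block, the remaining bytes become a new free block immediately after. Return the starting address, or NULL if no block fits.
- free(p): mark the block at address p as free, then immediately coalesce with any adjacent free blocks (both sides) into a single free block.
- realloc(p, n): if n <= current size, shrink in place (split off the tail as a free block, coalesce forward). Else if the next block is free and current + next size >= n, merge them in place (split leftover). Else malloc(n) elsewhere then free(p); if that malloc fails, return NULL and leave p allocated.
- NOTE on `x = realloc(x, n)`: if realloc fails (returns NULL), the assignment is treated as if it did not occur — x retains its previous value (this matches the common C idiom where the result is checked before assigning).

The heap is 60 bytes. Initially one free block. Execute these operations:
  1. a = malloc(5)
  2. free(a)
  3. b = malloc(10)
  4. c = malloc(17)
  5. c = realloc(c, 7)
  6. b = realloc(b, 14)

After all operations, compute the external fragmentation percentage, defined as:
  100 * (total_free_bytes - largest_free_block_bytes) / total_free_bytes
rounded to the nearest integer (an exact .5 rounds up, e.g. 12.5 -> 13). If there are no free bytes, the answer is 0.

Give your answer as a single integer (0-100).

Answer: 26

Derivation:
Op 1: a = malloc(5) -> a = 0; heap: [0-4 ALLOC][5-59 FREE]
Op 2: free(a) -> (freed a); heap: [0-59 FREE]
Op 3: b = malloc(10) -> b = 0; heap: [0-9 ALLOC][10-59 FREE]
Op 4: c = malloc(17) -> c = 10; heap: [0-9 ALLOC][10-26 ALLOC][27-59 FREE]
Op 5: c = realloc(c, 7) -> c = 10; heap: [0-9 ALLOC][10-16 ALLOC][17-59 FREE]
Op 6: b = realloc(b, 14) -> b = 17; heap: [0-9 FREE][10-16 ALLOC][17-30 ALLOC][31-59 FREE]
Free blocks: [10 29] total_free=39 largest=29 -> 100*(39-29)/39 = 1000/39 ≈ 25.641 -> rounds to 26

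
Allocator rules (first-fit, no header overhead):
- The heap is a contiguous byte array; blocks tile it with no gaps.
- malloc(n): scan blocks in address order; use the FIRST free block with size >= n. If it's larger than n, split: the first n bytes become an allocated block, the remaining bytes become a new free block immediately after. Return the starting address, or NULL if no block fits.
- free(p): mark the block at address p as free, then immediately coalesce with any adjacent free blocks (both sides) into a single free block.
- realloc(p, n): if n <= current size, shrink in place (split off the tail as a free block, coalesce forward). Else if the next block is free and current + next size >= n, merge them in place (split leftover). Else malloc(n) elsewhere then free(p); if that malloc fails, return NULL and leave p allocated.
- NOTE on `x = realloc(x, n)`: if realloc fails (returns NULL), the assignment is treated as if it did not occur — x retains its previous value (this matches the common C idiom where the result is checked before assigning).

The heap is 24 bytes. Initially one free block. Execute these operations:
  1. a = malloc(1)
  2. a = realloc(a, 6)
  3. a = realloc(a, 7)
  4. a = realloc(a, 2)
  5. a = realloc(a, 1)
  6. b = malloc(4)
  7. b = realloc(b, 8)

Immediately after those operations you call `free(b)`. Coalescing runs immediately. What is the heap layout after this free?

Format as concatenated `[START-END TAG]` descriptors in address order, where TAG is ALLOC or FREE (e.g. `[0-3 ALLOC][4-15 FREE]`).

Answer: [0-0 ALLOC][1-23 FREE]

Derivation:
Op 1: a = malloc(1) -> a = 0; heap: [0-0 ALLOC][1-23 FREE]
Op 2: a = realloc(a, 6) -> a = 0; heap: [0-5 ALLOC][6-23 FREE]
Op 3: a = realloc(a, 7) -> a = 0; heap: [0-6 ALLOC][7-23 FREE]
Op 4: a = realloc(a, 2) -> a = 0; heap: [0-1 ALLOC][2-23 FREE]
Op 5: a = realloc(a, 1) -> a = 0; heap: [0-0 ALLOC][1-23 FREE]
Op 6: b = malloc(4) -> b = 1; heap: [0-0 ALLOC][1-4 ALLOC][5-23 FREE]
Op 7: b = realloc(b, 8) -> b = 1; heap: [0-0 ALLOC][1-8 ALLOC][9-23 FREE]
free(b): b = 1 -> block [1-8 ALLOC]; mark free, coalesce with adjacent free neighbors -> [0-0 ALLOC][1-23 FREE]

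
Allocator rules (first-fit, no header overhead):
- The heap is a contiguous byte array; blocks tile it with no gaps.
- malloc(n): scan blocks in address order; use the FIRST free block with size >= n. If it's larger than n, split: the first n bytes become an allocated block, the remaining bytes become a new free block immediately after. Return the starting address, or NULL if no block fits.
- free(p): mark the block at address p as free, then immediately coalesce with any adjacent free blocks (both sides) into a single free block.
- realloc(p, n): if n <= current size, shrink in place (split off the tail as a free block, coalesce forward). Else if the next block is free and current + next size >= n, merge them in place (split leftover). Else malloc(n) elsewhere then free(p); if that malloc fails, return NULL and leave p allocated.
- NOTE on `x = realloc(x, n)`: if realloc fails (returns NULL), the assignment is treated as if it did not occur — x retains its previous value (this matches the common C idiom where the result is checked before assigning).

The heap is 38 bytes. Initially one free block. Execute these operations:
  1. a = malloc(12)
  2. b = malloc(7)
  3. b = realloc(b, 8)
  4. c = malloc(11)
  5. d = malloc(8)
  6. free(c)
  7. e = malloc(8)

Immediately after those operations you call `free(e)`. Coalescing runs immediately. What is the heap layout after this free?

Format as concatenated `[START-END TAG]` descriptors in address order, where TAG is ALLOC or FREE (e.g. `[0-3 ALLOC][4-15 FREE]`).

Op 1: a = malloc(12) -> a = 0; heap: [0-11 ALLOC][12-37 FREE]
Op 2: b = malloc(7) -> b = 12; heap: [0-11 ALLOC][12-18 ALLOC][19-37 FREE]
Op 3: b = realloc(b, 8) -> b = 12; heap: [0-11 ALLOC][12-19 ALLOC][20-37 FREE]
Op 4: c = malloc(11) -> c = 20; heap: [0-11 ALLOC][12-19 ALLOC][20-30 ALLOC][31-37 FREE]
Op 5: d = malloc(8) -> d = NULL; heap: [0-11 ALLOC][12-19 ALLOC][20-30 ALLOC][31-37 FREE]
Op 6: free(c) -> (freed c); heap: [0-11 ALLOC][12-19 ALLOC][20-37 FREE]
Op 7: e = malloc(8) -> e = 20; heap: [0-11 ALLOC][12-19 ALLOC][20-27 ALLOC][28-37 FREE]
free(e): e = 20 -> block [20-27 ALLOC]; mark free, coalesce with adjacent free neighbors -> [0-11 ALLOC][12-19 ALLOC][20-37 FREE]

Answer: [0-11 ALLOC][12-19 ALLOC][20-37 FREE]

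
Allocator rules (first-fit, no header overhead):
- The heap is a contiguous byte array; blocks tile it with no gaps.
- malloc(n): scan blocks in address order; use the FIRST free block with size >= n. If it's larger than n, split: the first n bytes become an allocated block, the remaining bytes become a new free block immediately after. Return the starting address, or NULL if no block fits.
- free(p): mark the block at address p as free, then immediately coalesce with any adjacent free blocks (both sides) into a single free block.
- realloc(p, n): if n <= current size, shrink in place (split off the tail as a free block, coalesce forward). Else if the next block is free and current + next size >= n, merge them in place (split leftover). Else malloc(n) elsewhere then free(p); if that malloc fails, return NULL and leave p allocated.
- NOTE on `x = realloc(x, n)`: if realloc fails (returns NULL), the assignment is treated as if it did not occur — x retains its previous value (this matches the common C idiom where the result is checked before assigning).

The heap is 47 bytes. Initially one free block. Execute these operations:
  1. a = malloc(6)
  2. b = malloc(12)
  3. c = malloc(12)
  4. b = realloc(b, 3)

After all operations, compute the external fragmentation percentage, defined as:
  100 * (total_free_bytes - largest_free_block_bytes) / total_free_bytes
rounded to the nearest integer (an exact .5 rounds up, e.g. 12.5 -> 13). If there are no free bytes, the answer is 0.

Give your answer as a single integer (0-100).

Answer: 35

Derivation:
Op 1: a = malloc(6) -> a = 0; heap: [0-5 ALLOC][6-46 FREE]
Op 2: b = malloc(12) -> b = 6; heap: [0-5 ALLOC][6-17 ALLOC][18-46 FREE]
Op 3: c = malloc(12) -> c = 18; heap: [0-5 ALLOC][6-17 ALLOC][18-29 ALLOC][30-46 FREE]
Op 4: b = realloc(b, 3) -> b = 6; heap: [0-5 ALLOC][6-8 ALLOC][9-17 FREE][18-29 ALLOC][30-46 FREE]
Free blocks: [9 17] total_free=26 largest=17 -> 100*(26-17)/26 = 900/26 ≈ 34.615 -> rounds to 35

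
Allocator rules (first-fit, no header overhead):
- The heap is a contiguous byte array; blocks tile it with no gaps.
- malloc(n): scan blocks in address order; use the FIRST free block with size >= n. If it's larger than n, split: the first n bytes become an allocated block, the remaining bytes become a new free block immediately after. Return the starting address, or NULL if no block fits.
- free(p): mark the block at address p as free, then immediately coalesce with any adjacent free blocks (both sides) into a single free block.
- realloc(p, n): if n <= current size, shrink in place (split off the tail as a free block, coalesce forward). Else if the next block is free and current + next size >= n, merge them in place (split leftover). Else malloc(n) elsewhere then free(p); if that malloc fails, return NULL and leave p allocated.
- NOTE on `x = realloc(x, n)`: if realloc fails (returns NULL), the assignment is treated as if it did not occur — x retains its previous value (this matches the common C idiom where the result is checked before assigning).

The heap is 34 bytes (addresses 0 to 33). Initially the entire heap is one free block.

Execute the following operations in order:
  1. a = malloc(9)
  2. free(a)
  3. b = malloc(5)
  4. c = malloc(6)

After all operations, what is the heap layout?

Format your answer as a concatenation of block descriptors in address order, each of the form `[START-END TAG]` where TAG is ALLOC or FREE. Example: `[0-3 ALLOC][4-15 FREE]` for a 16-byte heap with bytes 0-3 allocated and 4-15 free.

Op 1: a = malloc(9) -> a = 0; heap: [0-8 ALLOC][9-33 FREE]
Op 2: free(a) -> (freed a); heap: [0-33 FREE]
Op 3: b = malloc(5) -> b = 0; heap: [0-4 ALLOC][5-33 FREE]
Op 4: c = malloc(6) -> c = 5; heap: [0-4 ALLOC][5-10 ALLOC][11-33 FREE]

Answer: [0-4 ALLOC][5-10 ALLOC][11-33 FREE]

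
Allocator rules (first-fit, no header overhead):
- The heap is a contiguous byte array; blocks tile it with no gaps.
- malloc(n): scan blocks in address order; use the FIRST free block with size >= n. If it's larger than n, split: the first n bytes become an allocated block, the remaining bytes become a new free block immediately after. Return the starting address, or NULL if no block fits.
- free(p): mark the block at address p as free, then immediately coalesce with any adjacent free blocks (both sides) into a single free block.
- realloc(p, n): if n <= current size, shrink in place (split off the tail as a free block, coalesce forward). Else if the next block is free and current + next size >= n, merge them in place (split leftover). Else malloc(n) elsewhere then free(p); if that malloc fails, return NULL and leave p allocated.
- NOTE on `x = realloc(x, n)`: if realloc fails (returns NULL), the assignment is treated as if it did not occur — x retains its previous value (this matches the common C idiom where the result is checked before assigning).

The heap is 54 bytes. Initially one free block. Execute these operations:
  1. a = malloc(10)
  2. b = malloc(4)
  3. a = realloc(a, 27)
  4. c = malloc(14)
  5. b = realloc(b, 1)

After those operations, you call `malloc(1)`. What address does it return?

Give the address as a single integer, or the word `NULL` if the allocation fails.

Op 1: a = malloc(10) -> a = 0; heap: [0-9 ALLOC][10-53 FREE]
Op 2: b = malloc(4) -> b = 10; heap: [0-9 ALLOC][10-13 ALLOC][14-53 FREE]
Op 3: a = realloc(a, 27) -> a = 14; heap: [0-9 FREE][10-13 ALLOC][14-40 ALLOC][41-53 FREE]
Op 4: c = malloc(14) -> c = NULL; heap: [0-9 FREE][10-13 ALLOC][14-40 ALLOC][41-53 FREE]
Op 5: b = realloc(b, 1) -> b = 10; heap: [0-9 FREE][10-10 ALLOC][11-13 FREE][14-40 ALLOC][41-53 FREE]
malloc(1): first-fit scan over [0-9 FREE][10-10 ALLOC][11-13 FREE][14-40 ALLOC][41-53 FREE] -> 0

Answer: 0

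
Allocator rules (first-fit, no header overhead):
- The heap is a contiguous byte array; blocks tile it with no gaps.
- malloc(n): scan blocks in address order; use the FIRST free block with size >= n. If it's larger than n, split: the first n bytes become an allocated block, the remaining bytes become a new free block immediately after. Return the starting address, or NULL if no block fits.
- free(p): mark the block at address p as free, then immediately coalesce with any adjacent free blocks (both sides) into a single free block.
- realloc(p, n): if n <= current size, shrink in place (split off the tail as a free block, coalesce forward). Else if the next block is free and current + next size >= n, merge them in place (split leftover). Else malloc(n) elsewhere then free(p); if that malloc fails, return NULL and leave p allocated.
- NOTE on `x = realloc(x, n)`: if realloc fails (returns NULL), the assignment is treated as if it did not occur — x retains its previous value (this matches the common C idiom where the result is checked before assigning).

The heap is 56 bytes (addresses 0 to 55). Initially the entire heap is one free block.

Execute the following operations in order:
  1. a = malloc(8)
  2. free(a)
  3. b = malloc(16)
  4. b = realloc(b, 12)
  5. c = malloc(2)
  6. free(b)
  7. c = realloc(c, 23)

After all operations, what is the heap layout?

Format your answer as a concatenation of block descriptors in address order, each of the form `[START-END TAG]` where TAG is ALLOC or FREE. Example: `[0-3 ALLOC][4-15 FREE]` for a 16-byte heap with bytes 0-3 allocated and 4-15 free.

Answer: [0-11 FREE][12-34 ALLOC][35-55 FREE]

Derivation:
Op 1: a = malloc(8) -> a = 0; heap: [0-7 ALLOC][8-55 FREE]
Op 2: free(a) -> (freed a); heap: [0-55 FREE]
Op 3: b = malloc(16) -> b = 0; heap: [0-15 ALLOC][16-55 FREE]
Op 4: b = realloc(b, 12) -> b = 0; heap: [0-11 ALLOC][12-55 FREE]
Op 5: c = malloc(2) -> c = 12; heap: [0-11 ALLOC][12-13 ALLOC][14-55 FREE]
Op 6: free(b) -> (freed b); heap: [0-11 FREE][12-13 ALLOC][14-55 FREE]
Op 7: c = realloc(c, 23) -> c = 12; heap: [0-11 FREE][12-34 ALLOC][35-55 FREE]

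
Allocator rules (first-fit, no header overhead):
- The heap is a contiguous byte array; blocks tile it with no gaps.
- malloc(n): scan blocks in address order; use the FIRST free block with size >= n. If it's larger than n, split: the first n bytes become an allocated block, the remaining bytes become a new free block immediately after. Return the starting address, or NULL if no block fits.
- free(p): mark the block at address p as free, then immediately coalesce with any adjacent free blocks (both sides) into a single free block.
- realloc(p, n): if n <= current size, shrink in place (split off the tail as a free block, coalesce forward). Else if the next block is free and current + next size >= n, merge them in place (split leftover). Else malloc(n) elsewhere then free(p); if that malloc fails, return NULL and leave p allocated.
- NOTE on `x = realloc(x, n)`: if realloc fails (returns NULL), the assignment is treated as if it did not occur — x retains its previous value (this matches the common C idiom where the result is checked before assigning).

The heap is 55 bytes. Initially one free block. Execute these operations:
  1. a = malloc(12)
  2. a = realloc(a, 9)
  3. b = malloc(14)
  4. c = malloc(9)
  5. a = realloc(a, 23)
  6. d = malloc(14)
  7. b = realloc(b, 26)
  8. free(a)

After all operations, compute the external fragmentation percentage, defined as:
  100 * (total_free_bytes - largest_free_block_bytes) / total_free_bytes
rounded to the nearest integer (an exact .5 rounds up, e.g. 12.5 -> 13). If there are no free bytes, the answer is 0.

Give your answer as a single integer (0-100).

Op 1: a = malloc(12) -> a = 0; heap: [0-11 ALLOC][12-54 FREE]
Op 2: a = realloc(a, 9) -> a = 0; heap: [0-8 ALLOC][9-54 FREE]
Op 3: b = malloc(14) -> b = 9; heap: [0-8 ALLOC][9-22 ALLOC][23-54 FREE]
Op 4: c = malloc(9) -> c = 23; heap: [0-8 ALLOC][9-22 ALLOC][23-31 ALLOC][32-54 FREE]
Op 5: a = realloc(a, 23) -> a = 32; heap: [0-8 FREE][9-22 ALLOC][23-31 ALLOC][32-54 ALLOC]
Op 6: d = malloc(14) -> d = NULL; heap: [0-8 FREE][9-22 ALLOC][23-31 ALLOC][32-54 ALLOC]
Op 7: b = realloc(b, 26) -> NULL (b unchanged); heap: [0-8 FREE][9-22 ALLOC][23-31 ALLOC][32-54 ALLOC]
Op 8: free(a) -> (freed a); heap: [0-8 FREE][9-22 ALLOC][23-31 ALLOC][32-54 FREE]
Free blocks: [9 23] total_free=32 largest=23 -> 100*(32-23)/32 = 900/32 = 28.125 -> rounds to 28

Answer: 28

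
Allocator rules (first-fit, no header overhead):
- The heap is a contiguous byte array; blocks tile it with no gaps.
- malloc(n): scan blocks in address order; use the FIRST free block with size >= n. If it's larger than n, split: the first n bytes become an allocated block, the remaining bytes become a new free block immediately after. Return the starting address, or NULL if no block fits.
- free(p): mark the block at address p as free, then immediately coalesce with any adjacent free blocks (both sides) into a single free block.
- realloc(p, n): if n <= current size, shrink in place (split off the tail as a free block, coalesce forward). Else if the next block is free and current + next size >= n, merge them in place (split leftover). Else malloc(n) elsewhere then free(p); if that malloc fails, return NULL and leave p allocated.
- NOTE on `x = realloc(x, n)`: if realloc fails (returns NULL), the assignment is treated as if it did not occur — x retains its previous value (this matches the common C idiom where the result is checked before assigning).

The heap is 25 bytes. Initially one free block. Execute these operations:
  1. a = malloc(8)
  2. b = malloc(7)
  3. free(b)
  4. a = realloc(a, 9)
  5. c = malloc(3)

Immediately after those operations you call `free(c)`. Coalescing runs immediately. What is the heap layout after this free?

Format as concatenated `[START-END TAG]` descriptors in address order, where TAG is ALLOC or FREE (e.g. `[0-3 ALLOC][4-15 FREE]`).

Op 1: a = malloc(8) -> a = 0; heap: [0-7 ALLOC][8-24 FREE]
Op 2: b = malloc(7) -> b = 8; heap: [0-7 ALLOC][8-14 ALLOC][15-24 FREE]
Op 3: free(b) -> (freed b); heap: [0-7 ALLOC][8-24 FREE]
Op 4: a = realloc(a, 9) -> a = 0; heap: [0-8 ALLOC][9-24 FREE]
Op 5: c = malloc(3) -> c = 9; heap: [0-8 ALLOC][9-11 ALLOC][12-24 FREE]
free(c): c = 9 -> block [9-11 ALLOC]; mark free, coalesce with adjacent free neighbors -> [0-8 ALLOC][9-24 FREE]

Answer: [0-8 ALLOC][9-24 FREE]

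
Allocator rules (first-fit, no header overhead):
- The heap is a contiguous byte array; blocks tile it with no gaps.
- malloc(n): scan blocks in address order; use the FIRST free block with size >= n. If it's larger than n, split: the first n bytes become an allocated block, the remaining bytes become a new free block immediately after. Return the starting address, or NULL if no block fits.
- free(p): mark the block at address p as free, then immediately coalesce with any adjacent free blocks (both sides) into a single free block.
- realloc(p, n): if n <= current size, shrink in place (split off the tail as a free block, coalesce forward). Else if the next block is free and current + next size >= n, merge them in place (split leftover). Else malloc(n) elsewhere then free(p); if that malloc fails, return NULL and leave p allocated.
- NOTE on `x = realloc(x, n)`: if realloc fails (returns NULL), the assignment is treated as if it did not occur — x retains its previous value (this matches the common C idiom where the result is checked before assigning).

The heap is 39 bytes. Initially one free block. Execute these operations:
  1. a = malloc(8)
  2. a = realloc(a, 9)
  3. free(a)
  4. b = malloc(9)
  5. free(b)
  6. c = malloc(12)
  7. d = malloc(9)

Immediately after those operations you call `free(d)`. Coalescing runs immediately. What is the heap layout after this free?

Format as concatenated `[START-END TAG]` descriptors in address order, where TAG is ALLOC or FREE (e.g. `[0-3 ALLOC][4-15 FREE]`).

Answer: [0-11 ALLOC][12-38 FREE]

Derivation:
Op 1: a = malloc(8) -> a = 0; heap: [0-7 ALLOC][8-38 FREE]
Op 2: a = realloc(a, 9) -> a = 0; heap: [0-8 ALLOC][9-38 FREE]
Op 3: free(a) -> (freed a); heap: [0-38 FREE]
Op 4: b = malloc(9) -> b = 0; heap: [0-8 ALLOC][9-38 FREE]
Op 5: free(b) -> (freed b); heap: [0-38 FREE]
Op 6: c = malloc(12) -> c = 0; heap: [0-11 ALLOC][12-38 FREE]
Op 7: d = malloc(9) -> d = 12; heap: [0-11 ALLOC][12-20 ALLOC][21-38 FREE]
free(d): d = 12 -> block [12-20 ALLOC]; mark free, coalesce with adjacent free neighbors -> [0-11 ALLOC][12-38 FREE]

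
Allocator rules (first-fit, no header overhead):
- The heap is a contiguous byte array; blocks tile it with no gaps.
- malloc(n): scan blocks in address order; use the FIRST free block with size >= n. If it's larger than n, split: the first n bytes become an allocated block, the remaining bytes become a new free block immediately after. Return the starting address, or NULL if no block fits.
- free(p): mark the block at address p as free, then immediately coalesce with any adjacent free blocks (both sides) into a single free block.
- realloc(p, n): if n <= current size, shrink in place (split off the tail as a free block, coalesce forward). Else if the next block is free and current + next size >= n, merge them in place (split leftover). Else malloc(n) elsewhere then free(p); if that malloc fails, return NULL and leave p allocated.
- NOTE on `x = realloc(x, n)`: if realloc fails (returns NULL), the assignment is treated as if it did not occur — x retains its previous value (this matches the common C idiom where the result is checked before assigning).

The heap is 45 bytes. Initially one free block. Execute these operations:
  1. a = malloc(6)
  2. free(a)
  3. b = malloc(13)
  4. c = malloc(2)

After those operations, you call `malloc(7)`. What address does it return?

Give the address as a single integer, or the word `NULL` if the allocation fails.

Op 1: a = malloc(6) -> a = 0; heap: [0-5 ALLOC][6-44 FREE]
Op 2: free(a) -> (freed a); heap: [0-44 FREE]
Op 3: b = malloc(13) -> b = 0; heap: [0-12 ALLOC][13-44 FREE]
Op 4: c = malloc(2) -> c = 13; heap: [0-12 ALLOC][13-14 ALLOC][15-44 FREE]
malloc(7): first-fit scan over [0-12 ALLOC][13-14 ALLOC][15-44 FREE] -> 15

Answer: 15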